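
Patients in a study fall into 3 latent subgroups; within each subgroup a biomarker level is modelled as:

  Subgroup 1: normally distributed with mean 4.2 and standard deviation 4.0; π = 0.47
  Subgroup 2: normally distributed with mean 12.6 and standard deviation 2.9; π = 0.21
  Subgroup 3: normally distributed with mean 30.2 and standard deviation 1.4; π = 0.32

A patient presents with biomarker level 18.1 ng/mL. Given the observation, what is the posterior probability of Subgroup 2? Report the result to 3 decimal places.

P(component k | x) = π_k·f_k(x) / marginal(x), where marginal(x) = Σ_j π_j·f_j(x).
Evaluate each component's likelihood at the observed value:
  p_1 = (1/(4.0·√(2π)))·exp(−(18.1−4.2)²/(2·4.0²)) = 0.099736·exp(-6.03781) = 0.000238046
  p_2 = (1/(2.9·√(2π)))·exp(−(18.1−12.6)²/(2·2.9²)) = 0.137566·exp(-1.79845) = 0.0227747
  p_3 = (1/(1.4·√(2π)))·exp(−(18.1−30.2)²/(2·1.4²)) = 0.284959·exp(-37.34949) = 1.71437e-17
Prior × likelihood for each component:
  π_1·p_1 = 0.47 × 0.000238046 = 0.000111882
  π_2·p_2 = 0.21 × 0.0227747 = 0.00478269
  π_3·p_3 = 0.32 × 1.71437e-17 = 5.48599e-18
Sum: 0.000111882 + 0.00478269 + 5.48599e-18 = 0.00489458
P(Subgroup 2 | the observation) ≈ 0.977

0.977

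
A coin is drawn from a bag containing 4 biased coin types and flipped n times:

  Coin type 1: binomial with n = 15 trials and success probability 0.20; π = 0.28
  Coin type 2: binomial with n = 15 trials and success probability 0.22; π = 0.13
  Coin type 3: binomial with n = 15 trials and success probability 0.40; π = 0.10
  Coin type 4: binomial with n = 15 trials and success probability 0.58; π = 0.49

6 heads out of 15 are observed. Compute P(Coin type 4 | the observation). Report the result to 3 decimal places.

0.483

The responsibility of component k is π_k f_k(x) divided by Σ_j π_j f_j(x).
Component likelihoods at x = 6 heads out of 15:
  f_1 = C(15,6)·0.20^6·0.80^9 = 5005·6.4e-05·0.134218 = 0.0429926
  f_2 = C(15,6)·0.22^6·0.78^9 = 5005·0.00011338·0.106869 = 0.0606445
  f_3 = C(15,6)·0.40^6·0.60^9 = 5005·0.004096·0.0100777 = 0.206598
  f_4 = C(15,6)·0.58^6·0.42^9 = 5005·0.0380687·0.000406671 = 0.0774846
Weight by the priors:
  π_1·f_1 = 0.28 × 0.0429926 = 0.0120379
  π_2·f_2 = 0.13 × 0.0606445 = 0.00788379
  π_3·f_3 = 0.10 × 0.206598 = 0.0206598
  π_4·f_4 = 0.49 × 0.0774846 = 0.0379675
Evidence: 0.0120379 + 0.00788379 + 0.0206598 + 0.0379675 = 0.078549
P(Coin type 4 | the observation) ≈ 0.483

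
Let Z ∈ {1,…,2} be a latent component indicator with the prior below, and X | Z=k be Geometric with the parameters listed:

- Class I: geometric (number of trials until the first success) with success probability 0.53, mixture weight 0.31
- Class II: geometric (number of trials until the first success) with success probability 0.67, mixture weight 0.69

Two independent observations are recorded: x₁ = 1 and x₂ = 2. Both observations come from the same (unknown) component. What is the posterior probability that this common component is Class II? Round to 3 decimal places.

The responsibility of component k is P(Z=k) f_k(x) divided by Σ_j P(Z=j) f_j(x).
Since both observations come from the same component, the likelihood for component k is f_k(x₁)·f_k(x₂).
  f_I = [0.53·(1−0.53)^0 = 0.53·1 = 0.53] × [0.2491] = 0.132023
  f_II = [0.67·(1−0.67)^0 = 0.67·1 = 0.67] × [0.2211] = 0.148137
Multiply by the mixture weights:
  P(Z=I)·f_I = 0.31 × 0.132023 = 0.0409271
  P(Z=II)·f_II = 0.69 × 0.148137 = 0.102215
Sum: 0.0409271 + 0.102215 = 0.143142
P(Class II | x₁,x₂) ≈ 0.714

0.714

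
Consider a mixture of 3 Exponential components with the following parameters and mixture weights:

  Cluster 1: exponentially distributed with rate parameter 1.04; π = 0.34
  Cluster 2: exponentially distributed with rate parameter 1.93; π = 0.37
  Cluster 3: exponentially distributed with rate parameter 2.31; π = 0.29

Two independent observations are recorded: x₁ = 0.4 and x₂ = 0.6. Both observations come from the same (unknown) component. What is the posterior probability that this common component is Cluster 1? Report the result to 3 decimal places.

By Bayes' theorem, P(k | x) = π_k f_k(x) / Σ_j π_j f_j(x).
Since both observations come from the same component, the likelihood for component k is f_k(x₁)·f_k(x₂).
  f_1 = [1.04·e^(−1.04·0.4) = 1.04·e^(−0.4160) = 0.686067] × [0.557229] = 0.382297
  f_2 = [1.93·e^(−1.93·0.4) = 1.93·e^(−0.7720) = 0.89183] × [0.60624] = 0.540663
  f_3 = [2.31·e^(−2.31·0.4) = 2.31·e^(−0.9240) = 0.916904] × [0.57767] = 0.529668
Weight by the priors:
  π_1·f_1 = 0.34 × 0.382297 = 0.129981
  π_2·f_2 = 0.37 × 0.540663 = 0.200045
  π_3·f_3 = 0.29 × 0.529668 = 0.153604
Normaliser: 0.129981 + 0.200045 + 0.153604 = 0.48363
P(Cluster 1 | x₁, x₂) ≈ 0.269

0.269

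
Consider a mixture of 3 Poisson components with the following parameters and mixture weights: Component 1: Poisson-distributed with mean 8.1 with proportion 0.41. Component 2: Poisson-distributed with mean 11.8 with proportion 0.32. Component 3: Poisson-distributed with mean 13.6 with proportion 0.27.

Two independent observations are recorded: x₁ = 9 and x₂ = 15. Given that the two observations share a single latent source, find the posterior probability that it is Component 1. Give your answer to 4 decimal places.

0.1290

Apply Bayes' rule: the posterior for each component is proportional to its prior times its likelihood at x.
Since both observations come from the same component, the likelihood for component k is f_k(x₁)·f_k(x₂).
  L_1 = [e^(−8.1)·8.1^9/9! = 0.12555] × [0.00983989] = 0.0012354
  L_2 = [e^(−11.8)·11.8^9/9! = 0.0917276] × [0.0687156] = 0.00630312
  L_3 = [e^(−13.6)·13.6^9/9! = 0.0544104] × [0.0955386] = 0.0051983
Multiply by the mixture weights:
  π_1·L_1 = 0.41 × 0.0012354 = 0.000506514
  π_2·L_2 = 0.32 × 0.00630312 = 0.002017
  π_3·L_3 = 0.27 × 0.0051983 = 0.00140354
Marginal: 0.000506514 + 0.002017 + 0.00140354 = 0.00392705
So the posterior for Component 1 is 0.000506514 / 0.00392705 ≈ 0.1290.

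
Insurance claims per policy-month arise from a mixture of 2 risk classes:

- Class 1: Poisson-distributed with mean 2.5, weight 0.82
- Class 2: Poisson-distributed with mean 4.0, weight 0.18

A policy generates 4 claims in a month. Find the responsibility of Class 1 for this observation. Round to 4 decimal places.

Apply Bayes' rule: the posterior for each component is proportional to its prior times its likelihood at x.
Poisson probabilities:
  L_1 = e^(−2.5)·2.5^4/4! = 0.133602
  L_2 = e^(−4.0)·4.0^4/4! = 0.195367
Multiply by the mixture weights:
  π_1·L_1 = 0.82 × 0.133602 = 0.109554
  π_2·L_2 = 0.18 × 0.195367 = 0.035166
Evidence: 0.109554 + 0.035166 = 0.14472
P(Class 1 | the observation) = 0.109554 / 0.14472 ≈ 0.7570

0.7570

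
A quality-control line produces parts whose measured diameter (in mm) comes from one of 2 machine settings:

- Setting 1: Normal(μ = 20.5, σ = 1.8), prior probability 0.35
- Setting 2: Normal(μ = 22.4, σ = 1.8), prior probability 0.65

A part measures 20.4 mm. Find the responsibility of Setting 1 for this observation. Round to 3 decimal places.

Posterior ∝ prior × likelihood, so P(k | x) ∝ π_k f_k(x); normalise over all components.
Evaluate each component's likelihood at the observed value:
  p_1 = (1/(1.8·√(2π)))·exp(−(20.4−20.5)²/(2·1.8²)) = 0.221635·exp(-0.00154) = 0.221293
  p_2 = (1/(1.8·√(2π)))·exp(−(20.4−22.4)²/(2·1.8²)) = 0.221635·exp(-0.61728) = 0.119551
Weight by the priors:
  π_1·p_1 = 0.35 × 0.221293 = 0.0774525
  π_2·p_2 = 0.65 × 0.119551 = 0.0777084
Normaliser: 0.0774525 + 0.0777084 = 0.155161
P(Setting 1 | data) ≈ 0.499

0.499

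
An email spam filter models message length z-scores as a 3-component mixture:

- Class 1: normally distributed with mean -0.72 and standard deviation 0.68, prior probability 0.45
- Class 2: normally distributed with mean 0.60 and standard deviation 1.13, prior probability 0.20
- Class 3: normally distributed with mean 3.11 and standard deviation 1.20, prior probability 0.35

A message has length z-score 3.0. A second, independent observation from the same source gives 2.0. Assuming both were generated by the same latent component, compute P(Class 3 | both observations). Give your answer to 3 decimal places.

0.954

The responsibility of component k is P(Z=k) f_k(x) divided by Σ_j P(Z=j) f_j(x).
Since both observations come from the same component, the likelihood for component k is f_k(x₁)·f_k(x₂).
  p_1 = [1.86107e-07] × [0.000196809] = 3.66276e-11
  p_2 = [0.0370081] × [0.163877] = 0.00606477
  p_3 = [0.331058] × [0.216737] = 0.0717524
Prior × likelihood for each component:
  P(Z=1)·p_1 = 0.45 × 3.66276e-11 = 1.64824e-11
  P(Z=2)·p_2 = 0.20 × 0.00606477 = 0.00121295
  P(Z=3)·p_3 = 0.35 × 0.0717524 = 0.0251133
Normaliser: 1.64824e-11 + 0.00121295 + 0.0251133 = 0.0263263
P(Class 3 | x) ≈ 0.954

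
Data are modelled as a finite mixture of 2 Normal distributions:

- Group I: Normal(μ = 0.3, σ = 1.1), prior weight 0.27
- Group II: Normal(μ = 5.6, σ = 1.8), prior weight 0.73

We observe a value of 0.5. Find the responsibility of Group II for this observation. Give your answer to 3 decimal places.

By Bayes' theorem, P(k | x) = w_k f_k(x) / Σ_j w_j f_j(x).
Normal densities:
  L_I = 0.356729
  L_II = 0.00400339
Weight by the priors:
  w_I·L_I = 0.27 × 0.356729 = 0.096317
  w_II·L_II = 0.73 × 0.00400339 = 0.00292247
Evidence: 0.096317 + 0.00292247 = 0.0992394
So the posterior for Group II is 0.00292247 / 0.0992394 ≈ 0.029.

0.029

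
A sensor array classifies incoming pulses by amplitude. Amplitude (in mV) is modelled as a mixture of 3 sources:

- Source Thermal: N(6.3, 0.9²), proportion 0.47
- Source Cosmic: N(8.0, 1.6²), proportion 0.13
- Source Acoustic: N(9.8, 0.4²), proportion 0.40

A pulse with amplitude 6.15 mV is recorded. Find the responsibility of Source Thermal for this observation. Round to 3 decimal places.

P(component k | x) = π_k·f_k(x) / marginal(x), where marginal(x) = Σ_j π_j·f_j(x).
Normal densities:
  p_Thermal = (1/(0.9·√(2π)))·exp(−(6.15−6.3)²/(2·0.9²)) = 0.443269·exp(-0.01389) = 0.437155
  p_Cosmic = (1/(1.6·√(2π)))·exp(−(6.15−8.0)²/(2·1.6²)) = 0.249339·exp(-0.66846) = 0.127786
  p_Acoustic = (1/(0.4·√(2π)))·exp(−(6.15−9.8)²/(2·0.4²)) = 0.997356·exp(-41.63281) = 8.27846e-19
Weight by the priors:
  π_Thermal·p_Thermal = 0.47 × 0.437155 = 0.205463
  π_Cosmic·p_Cosmic = 0.13 × 0.127786 = 0.0166122
  π_Acoustic·p_Acoustic = 0.40 × 8.27846e-19 = 3.31138e-19
Normaliser: 0.205463 + 0.0166122 + 3.31138e-19 = 0.222075
So the posterior for Source Thermal is 0.205463 / 0.222075 ≈ 0.925.

0.925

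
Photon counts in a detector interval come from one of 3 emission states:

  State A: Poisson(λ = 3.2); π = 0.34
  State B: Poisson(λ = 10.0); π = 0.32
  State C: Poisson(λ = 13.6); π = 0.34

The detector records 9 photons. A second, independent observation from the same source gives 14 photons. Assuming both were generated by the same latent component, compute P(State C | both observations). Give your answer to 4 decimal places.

0.4832

Apply Bayes' rule: the posterior for each component is proportional to its prior times its likelihood at x.
Since both observations come from the same component, the likelihood for component k is f_k(x₁)·f_k(x₂).
  f_A = [0.00395225] × [5.52013e-06] = 2.18169e-08
  f_B = [0.12511] × [0.0520771] = 0.00651537
  f_C = [0.0544104] × [0.105374] = 0.00573342
Multiply by the mixture weights:
  π_A·f_A = 0.34 × 2.18169e-08 = 7.41775e-09
  π_B·f_B = 0.32 × 0.00651537 = 0.00208492
  π_C·f_C = 0.34 × 0.00573342 = 0.00194936
Marginal: 7.41775e-09 + 0.00208492 + 0.00194936 = 0.00403429
P(State C | x₁,x₂) ≈ 0.4832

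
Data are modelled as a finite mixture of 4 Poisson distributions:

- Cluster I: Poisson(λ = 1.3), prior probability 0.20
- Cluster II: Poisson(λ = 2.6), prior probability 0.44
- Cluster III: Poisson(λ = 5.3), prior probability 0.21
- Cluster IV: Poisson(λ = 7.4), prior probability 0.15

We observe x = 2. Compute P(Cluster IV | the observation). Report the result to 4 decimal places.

0.0144

By Bayes' theorem, P(k | x) = π_k f_k(x) / Σ_j π_j f_j(x).
Component likelihoods at x = 2:
  L_I = 0.230289
  L_II = 0.251045
  L_III = 0.0701069
  L_IV = 0.0167361
Prior × likelihood for each component:
  π_I·L_I = 0.20 × 0.230289 = 0.0460579
  π_II·L_II = 0.44 × 0.251045 = 0.11046
  π_III·L_III = 0.21 × 0.0701069 = 0.0147225
  π_IV·L_IV = 0.15 × 0.0167361 = 0.00251042
Marginal: 0.0460579 + 0.11046 + 0.0147225 + 0.00251042 = 0.17375
P(Cluster IV | data) ≈ 0.0144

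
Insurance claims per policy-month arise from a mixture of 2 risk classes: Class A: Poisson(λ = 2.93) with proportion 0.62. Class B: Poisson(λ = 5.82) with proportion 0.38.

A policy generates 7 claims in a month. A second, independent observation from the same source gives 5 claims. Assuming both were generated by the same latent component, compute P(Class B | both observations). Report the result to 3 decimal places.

0.877

P(component k | x) = π_k·f_k(x) / marginal(x), where marginal(x) = Σ_j π_j·f_j(x).
Since both observations come from the same component, the likelihood for component k is f_k(x₁)·f_k(x₂).
  L_A = [0.0196408] × [0.0960891] = 0.00188727
  L_B = [0.133179] × [0.165135] = 0.0219926
Unnormalised posteriors:
  π_A·L_A = 0.62 × 0.00188727 = 0.00117011
  π_B·L_B = 0.38 × 0.0219926 = 0.00835718
Normaliser: 0.00117011 + 0.00835718 = 0.00952729
P(Class B | x₁, x₂) ≈ 0.877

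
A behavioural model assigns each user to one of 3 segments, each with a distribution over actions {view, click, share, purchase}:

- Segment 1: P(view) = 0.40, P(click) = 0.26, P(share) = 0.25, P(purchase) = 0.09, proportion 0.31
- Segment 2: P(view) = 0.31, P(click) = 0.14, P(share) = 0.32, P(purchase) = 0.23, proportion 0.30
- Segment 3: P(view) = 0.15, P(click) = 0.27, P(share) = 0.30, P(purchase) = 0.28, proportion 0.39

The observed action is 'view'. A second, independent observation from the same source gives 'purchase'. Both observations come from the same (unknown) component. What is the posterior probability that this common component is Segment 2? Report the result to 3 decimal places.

0.437

P(component k | x) = π_k·f_k(x) / marginal(x), where marginal(x) = Σ_j π_j·f_j(x).
Since both observations come from the same component, the likelihood for component k is f_k(x₁)·f_k(x₂).
  f_1 = [0.4] × [0.09] = 0.036
  f_2 = [0.31] × [0.23] = 0.0713
  f_3 = [0.15] × [0.28] = 0.042
Prior × likelihood for each component:
  π_1·f_1 = 0.31 × 0.036 = 0.01116
  π_2·f_2 = 0.30 × 0.0713 = 0.02139
  π_3·f_3 = 0.39 × 0.042 = 0.01638
Evidence: 0.01116 + 0.02139 + 0.01638 = 0.04893
P(Segment 2 | data) = 0.02139 / 0.04893 ≈ 0.437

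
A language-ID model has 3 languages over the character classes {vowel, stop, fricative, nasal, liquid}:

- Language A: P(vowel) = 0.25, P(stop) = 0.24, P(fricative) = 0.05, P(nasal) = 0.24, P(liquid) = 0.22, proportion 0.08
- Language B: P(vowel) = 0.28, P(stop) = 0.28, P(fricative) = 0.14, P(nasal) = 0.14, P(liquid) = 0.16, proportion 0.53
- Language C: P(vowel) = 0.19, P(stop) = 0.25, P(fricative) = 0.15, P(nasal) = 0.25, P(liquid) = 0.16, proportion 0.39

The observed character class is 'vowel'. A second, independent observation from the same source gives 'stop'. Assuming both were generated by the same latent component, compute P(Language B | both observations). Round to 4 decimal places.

The responsibility of component k is π_k f_k(x) divided by Σ_j π_j f_j(x).
Since both observations come from the same component, the likelihood for component k is f_k(x₁)·f_k(x₂).
  f_A = [P(vowel | comp) = 0.25] × [0.24] = 0.06
  f_B = [P(vowel | comp) = 0.28] × [0.28] = 0.0784
  f_C = [P(vowel | comp) = 0.19] × [0.25] = 0.0475
Prior × likelihood for each component:
  π_A·f_A = 0.08 × 0.06 = 0.0048
  π_B·f_B = 0.53 × 0.0784 = 0.041552
  π_C·f_C = 0.39 × 0.0475 = 0.018525
Sum: 0.0048 + 0.041552 + 0.018525 = 0.064877
P(Language B | data) ≈ 0.6405

0.6405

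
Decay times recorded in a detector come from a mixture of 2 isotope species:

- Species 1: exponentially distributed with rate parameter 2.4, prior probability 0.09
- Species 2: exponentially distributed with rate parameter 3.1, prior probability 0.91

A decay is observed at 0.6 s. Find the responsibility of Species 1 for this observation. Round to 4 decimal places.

0.1044

The responsibility of component k is w_k f_k(x) divided by Σ_j w_j f_j(x).
Exponential densities:
  f_1 = 0.568627
  f_2 = 0.482585
Multiply by the mixture weights:
  w_1·f_1 = 0.09 × 0.568627 = 0.0511764
  w_2·f_2 = 0.91 × 0.482585 = 0.439152
Sum: 0.0511764 + 0.439152 = 0.490329
Responsibility of Species 1: 0.0511764 / 0.490329 ≈ 0.1044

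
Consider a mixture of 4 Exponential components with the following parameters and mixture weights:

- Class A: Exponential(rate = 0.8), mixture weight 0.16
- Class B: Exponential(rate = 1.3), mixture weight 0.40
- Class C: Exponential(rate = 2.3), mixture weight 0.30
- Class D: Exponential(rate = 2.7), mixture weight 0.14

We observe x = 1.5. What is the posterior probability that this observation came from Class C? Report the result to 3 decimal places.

0.155

The responsibility of component k is π_k f_k(x) divided by Σ_j π_j f_j(x).
Exponential densities:
  p_A = 0.8·e^(−0.8·1.5) = 0.8·e^(−1.2000) = 0.240955
  p_B = 1.3·e^(−1.3·1.5) = 1.3·e^(−1.9500) = 0.184956
  p_C = 2.3·e^(−2.3·1.5) = 2.3·e^(−3.4500) = 0.073015
  p_D = 2.7·e^(−2.7·1.5) = 2.7·e^(−4.0500) = 0.0470404
Unnormalised posteriors:
  π_A·p_A = 0.16 × 0.240955 = 0.0385529
  π_B·p_B = 0.40 × 0.184956 = 0.0739825
  π_C·p_C = 0.30 × 0.073015 = 0.0219045
  π_D·p_D = 0.14 × 0.0470404 = 0.00658566
Denominator: 0.0385529 + 0.0739825 + 0.0219045 + 0.00658566 = 0.141026
So the posterior for Class C is 0.0219045 / 0.141026 ≈ 0.155.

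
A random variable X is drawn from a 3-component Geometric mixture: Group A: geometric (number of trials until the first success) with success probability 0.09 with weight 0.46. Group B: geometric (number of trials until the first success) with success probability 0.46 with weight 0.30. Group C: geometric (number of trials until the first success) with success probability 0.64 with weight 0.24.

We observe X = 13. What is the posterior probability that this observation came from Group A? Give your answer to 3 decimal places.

Apply Bayes' rule: the posterior for each component is proportional to its prior times its likelihood at x.
Component likelihoods at x = 13:
  f_A = 0.09·(1−0.09)^12 = 0.09·0.322475 = 0.0290228
  f_B = 0.46·(1−0.46)^12 = 0.46·0.000614788 = 0.000282802
  f_C = 0.64·(1−0.64)^12 = 0.64·4.73838e-06 = 3.03256e-06
Multiply by the mixture weights:
  P(Z=A)·f_A = 0.46 × 0.0290228 = 0.0133505
  P(Z=B)·f_B = 0.30 × 0.000282802 = 8.48407e-05
  P(Z=C)·f_C = 0.24 × 3.03256e-06 = 7.27815e-07
Denominator: 0.0133505 + 8.48407e-05 + 7.27815e-07 = 0.0134361
P(Group A | data) ≈ 0.994

0.994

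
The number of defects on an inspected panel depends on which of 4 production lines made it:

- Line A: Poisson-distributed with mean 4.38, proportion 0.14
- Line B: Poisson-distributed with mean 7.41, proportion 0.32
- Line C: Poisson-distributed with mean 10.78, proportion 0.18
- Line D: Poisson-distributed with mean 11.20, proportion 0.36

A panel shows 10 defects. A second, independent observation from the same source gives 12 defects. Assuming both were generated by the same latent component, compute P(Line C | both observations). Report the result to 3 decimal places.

Apply Bayes' rule: the posterior for each component is proportional to its prior times its likelihood at x.
Since both observations come from the same component, the likelihood for component k is f_k(x₁)·f_k(x₂).
  L_A = [0.0089695] × [0.00130359] = 1.16926e-05
  L_B = [0.0832333] × [0.0346226] = 0.00288175
  L_C = [0.121543] × [0.107002] = 0.0130054
  L_D = [0.117036] × [0.11122] = 0.0130167
Weight by the priors:
  π_A·L_A = 0.14 × 1.16926e-05 = 1.63696e-06
  π_B·L_B = 0.32 × 0.00288175 = 0.00092216
  π_C·L_C = 0.18 × 0.0130054 = 0.00234097
  π_D·L_D = 0.36 × 0.0130167 = 0.004686
Sum: 1.63696e-06 + 0.00092216 + 0.00234097 + 0.004686 = 0.00795077
P(Line C | x₁,x₂) ≈ 0.294

0.294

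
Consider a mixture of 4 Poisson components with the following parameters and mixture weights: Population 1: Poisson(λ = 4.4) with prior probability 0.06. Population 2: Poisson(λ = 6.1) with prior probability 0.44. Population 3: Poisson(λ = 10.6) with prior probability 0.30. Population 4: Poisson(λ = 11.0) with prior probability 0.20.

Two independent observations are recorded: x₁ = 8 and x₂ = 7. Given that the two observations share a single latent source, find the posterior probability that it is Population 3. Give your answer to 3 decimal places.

The responsibility of component k is w_k f_k(x) divided by Σ_j w_j f_j(x).
Since both observations come from the same component, the likelihood for component k is f_k(x₁)·f_k(x₂).
  f_1 = [0.0427765] × [0.0777754] = 0.00332696
  f_2 = [0.10664] × [0.139856] = 0.0149143
  f_3 = [0.0984929] × [0.0743343] = 0.0073214
  f_4 = [0.0887936] × [0.0645772] = 0.00573404
Prior × likelihood for each component:
  w_1·f_1 = 0.06 × 0.00332696 = 0.000199618
  w_2·f_2 = 0.44 × 0.0149143 = 0.00656231
  w_3·f_3 = 0.30 × 0.0073214 = 0.00219642
  w_4·f_4 = 0.20 × 0.00573404 = 0.00114681
Marginal: 0.000199618 + 0.00656231 + 0.00219642 + 0.00114681 = 0.0101051
P(Population 3 | data) = 0.00219642 / 0.0101051 ≈ 0.217

0.217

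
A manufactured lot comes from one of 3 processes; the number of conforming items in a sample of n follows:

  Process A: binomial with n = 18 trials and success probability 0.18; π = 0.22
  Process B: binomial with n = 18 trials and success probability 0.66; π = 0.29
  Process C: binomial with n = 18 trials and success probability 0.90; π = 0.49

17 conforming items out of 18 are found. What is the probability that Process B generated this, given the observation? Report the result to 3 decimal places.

0.010

By Bayes' theorem, P(k | x) = π_k f_k(x) / Σ_j π_j f_j(x).
Component likelihoods at x = 17 conforming items out of 18:
  f_A = C(18,17)·0.18^17·0.82^1 = 18·2.18591e-13·0.82 = 3.22641e-12
  f_B = C(18,17)·0.66^17·0.34^1 = 18·0.000855553·0.34 = 0.00523598
  f_C = C(18,17)·0.90^17·0.10^1 = 18·0.166772·0.1 = 0.300189
Prior × likelihood for each component:
  π_A·f_A = 0.22 × 3.22641e-12 = 7.09809e-13
  π_B·f_B = 0.29 × 0.00523598 = 0.00151844
  π_C·f_C = 0.49 × 0.300189 = 0.147093
Evidence: 7.09809e-13 + 0.00151844 + 0.147093 = 0.148611
P(Process B | data) ≈ 0.010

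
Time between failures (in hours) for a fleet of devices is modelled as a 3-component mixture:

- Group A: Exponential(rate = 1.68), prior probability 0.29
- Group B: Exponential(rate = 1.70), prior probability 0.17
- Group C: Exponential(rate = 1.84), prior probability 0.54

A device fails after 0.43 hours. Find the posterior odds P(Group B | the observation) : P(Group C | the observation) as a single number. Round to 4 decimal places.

0.3089

Only the two components matter; the odds are (π_i f_i(x)) / (π_j f_j(x)).
Component likelihoods at x = 0.43 hours:
  f_A = 1.68·e^(−1.68·0.43) = 1.68·e^(−0.7224) = 0.815784
  f_B = 1.70·e^(−1.70·0.43) = 1.70·e^(−0.7310) = 0.818426
  f_C = 1.84·e^(−1.84·0.43) = 1.84·e^(−0.7912) = 0.834073
Posterior odds = (π_B·f_B) / (π_C·f_C) = (0.17·0.818426) / (0.54·0.834073) = 0.139132 / 0.450399 ≈ 0.3089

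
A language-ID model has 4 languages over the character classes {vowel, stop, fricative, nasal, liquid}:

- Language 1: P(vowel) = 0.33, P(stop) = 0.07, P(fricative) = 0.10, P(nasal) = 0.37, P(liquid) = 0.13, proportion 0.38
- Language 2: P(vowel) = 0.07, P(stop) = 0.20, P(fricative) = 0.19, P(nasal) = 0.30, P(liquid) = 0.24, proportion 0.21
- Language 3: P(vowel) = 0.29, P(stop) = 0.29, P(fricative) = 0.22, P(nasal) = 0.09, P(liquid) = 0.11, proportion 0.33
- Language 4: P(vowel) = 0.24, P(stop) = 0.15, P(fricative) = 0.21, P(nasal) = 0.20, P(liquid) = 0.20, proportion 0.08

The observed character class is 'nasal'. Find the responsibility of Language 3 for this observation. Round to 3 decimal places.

Posterior ∝ prior × likelihood, so P(k | x) ∝ P(Z=k) f_k(x); normalise over all components.
Evaluate each component's likelihood at the observed value:
  L_1 = 0.37
  L_2 = 0.3
  L_3 = 0.09
  L_4 = 0.2
Multiply by the mixture weights:
  P(Z=1)·L_1 = 0.38 × 0.37 = 0.1406
  P(Z=2)·L_2 = 0.21 × 0.3 = 0.063
  P(Z=3)·L_3 = 0.33 × 0.09 = 0.0297
  P(Z=4)·L_4 = 0.08 × 0.2 = 0.016
Denominator: 0.1406 + 0.063 + 0.0297 + 0.016 = 0.2493
P(Language 3 | x) = 0.0297 / 0.2493 ≈ 0.119

0.119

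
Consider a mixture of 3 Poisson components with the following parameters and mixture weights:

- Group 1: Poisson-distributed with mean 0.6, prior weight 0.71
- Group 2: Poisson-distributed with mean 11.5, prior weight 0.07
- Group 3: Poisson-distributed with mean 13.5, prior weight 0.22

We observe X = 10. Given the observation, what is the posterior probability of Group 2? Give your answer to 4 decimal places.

Apply Bayes' rule: the posterior for each component is proportional to its prior times its likelihood at x.
Component likelihoods at x = 10:
  p_1 = e^(−0.6)·0.6^10/10! = 9.14477e-10
  p_2 = e^(−11.5)·11.5^10/10! = 0.112935
  p_3 = e^(−13.5)·13.5^10/10! = 0.0759625
Multiply by the mixture weights:
  π_1·p_1 = 0.71 × 9.14477e-10 = 6.49279e-10
  π_2·p_2 = 0.07 × 0.112935 = 0.00790545
  π_3·p_3 = 0.22 × 0.0759625 = 0.0167117
Sum: 6.49279e-10 + 0.00790545 + 0.0167117 = 0.0246172
P(Group 2 | data) = 0.00790545 / 0.0246172 ≈ 0.3211

0.3211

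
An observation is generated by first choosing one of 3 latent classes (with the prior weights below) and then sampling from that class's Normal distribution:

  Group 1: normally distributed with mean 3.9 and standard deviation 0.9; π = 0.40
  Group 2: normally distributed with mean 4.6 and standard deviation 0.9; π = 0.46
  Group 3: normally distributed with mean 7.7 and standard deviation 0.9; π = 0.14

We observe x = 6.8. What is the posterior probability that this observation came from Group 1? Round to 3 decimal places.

The responsibility of component k is P(Z=k) f_k(x) divided by Σ_j P(Z=j) f_j(x).
Evaluate each component's likelihood at the observed value:
  p_1 = (1/(0.9·√(2π)))·exp(−(6.8−3.9)²/(2·0.9²)) = 0.443269·exp(-5.19136) = 0.00246655
  p_2 = (1/(0.9·√(2π)))·exp(−(6.8−4.6)²/(2·0.9²)) = 0.443269·exp(-2.98765) = 0.0223432
  p_3 = (1/(0.9·√(2π)))·exp(−(6.8−7.7)²/(2·0.9²)) = 0.443269·exp(-0.50000) = 0.268856
Multiply by the mixture weights:
  P(Z=1)·p_1 = 0.40 × 0.00246655 = 0.000986619
  P(Z=2)·p_2 = 0.46 × 0.0223432 = 0.0102779
  P(Z=3)·p_3 = 0.14 × 0.268856 = 0.0376399
Sum: 0.000986619 + 0.0102779 + 0.0376399 = 0.0489044
So the posterior for Group 1 is 0.000986619 / 0.0489044 ≈ 0.020.

0.020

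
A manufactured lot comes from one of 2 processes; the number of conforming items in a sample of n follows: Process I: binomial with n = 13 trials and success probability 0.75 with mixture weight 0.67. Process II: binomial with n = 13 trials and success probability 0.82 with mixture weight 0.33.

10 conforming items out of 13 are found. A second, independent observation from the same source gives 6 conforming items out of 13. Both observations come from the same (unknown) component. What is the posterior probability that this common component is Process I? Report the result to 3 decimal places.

0.929

P(component k | x) = π_k·f_k(x) / marginal(x), where marginal(x) = Σ_j π_j·f_j(x).
Since both observations come from the same component, the likelihood for component k is f_k(x₁)·f_k(x₂).
  p_I = [C(13,10)·0.75^10·0.25^3 = 286·0.0563135·0.015625 = 0.251651] × [0.0186408] = 0.00469098
  p_II = [C(13,10)·0.82^10·0.18^3 = 286·0.137448·0.005832 = 0.229257] × [0.0031938] = 0.0007322
Prior × likelihood for each component:
  π_I·p_I = 0.67 × 0.00469098 = 0.00314296
  π_II·p_II = 0.33 × 0.0007322 = 0.000241626
Normaliser: 0.00314296 + 0.000241626 = 0.00338458
Responsibility of Process I: 0.00314296 / 0.00338458 ≈ 0.929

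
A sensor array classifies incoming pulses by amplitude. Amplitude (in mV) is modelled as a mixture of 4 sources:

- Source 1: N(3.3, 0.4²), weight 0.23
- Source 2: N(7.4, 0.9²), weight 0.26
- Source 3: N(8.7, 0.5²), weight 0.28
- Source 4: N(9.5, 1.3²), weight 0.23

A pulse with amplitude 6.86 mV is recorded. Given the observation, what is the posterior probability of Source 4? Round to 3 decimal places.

0.085

Posterior ∝ prior × likelihood, so P(k | x) ∝ P(Z=k) f_k(x); normalise over all components.
Normal densities:
  f_1 = (1/(0.4·√(2π)))·exp(−(6.86−3.3)²/(2·0.4²)) = 0.997356·exp(-39.60500) = 6.28951e-18
  f_2 = (1/(0.9·√(2π)))·exp(−(6.86−7.4)²/(2·0.9²)) = 0.443269·exp(-0.18000) = 0.37025
  f_3 = (1/(0.5·√(2π)))·exp(−(6.86−8.7)²/(2·0.5²)) = 0.797885·exp(-6.77120) = 0.00091463
  f_4 = (1/(1.3·√(2π)))·exp(−(6.86−9.5)²/(2·1.3²)) = 0.306879·exp(-2.06201) = 0.0390343
Unnormalised posteriors:
  P(Z=1)·f_1 = 0.23 × 6.28951e-18 = 1.44659e-18
  P(Z=2)·f_2 = 0.26 × 0.37025 = 0.0962649
  P(Z=3)·f_3 = 0.28 × 0.00091463 = 0.000256096
  P(Z=4)·f_4 = 0.23 × 0.0390343 = 0.00897789
Marginal: 1.44659e-18 + 0.0962649 + 0.000256096 + 0.00897789 = 0.105499
Responsibility of Source 4: 0.00897789 / 0.105499 ≈ 0.085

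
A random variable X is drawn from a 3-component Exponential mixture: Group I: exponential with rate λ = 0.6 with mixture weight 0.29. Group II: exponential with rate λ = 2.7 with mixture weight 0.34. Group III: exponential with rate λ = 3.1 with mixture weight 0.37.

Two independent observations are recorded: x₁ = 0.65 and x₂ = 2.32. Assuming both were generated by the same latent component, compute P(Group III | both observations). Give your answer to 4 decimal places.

0.0190

The responsibility of component k is π_k f_k(x) divided by Σ_j π_j f_j(x).
Since both observations come from the same component, the likelihood for component k is f_k(x₁)·f_k(x₂).
  L_I = [0.406234] × [0.149147] = 0.0605884
  L_II = [0.46685] × [0.00513976] = 0.0023995
  L_III = [0.413293] × [0.00233301] = 0.000964215
Prior × likelihood for each component:
  π_I·L_I = 0.29 × 0.0605884 = 0.0175706
  π_II·L_II = 0.34 × 0.0023995 = 0.000815829
  π_III·L_III = 0.37 × 0.000964215 = 0.00035676
Sum: 0.0175706 + 0.000815829 + 0.00035676 = 0.0187432
P(Group III | x₁,x₂) = 0.00035676 / 0.0187432 ≈ 0.0190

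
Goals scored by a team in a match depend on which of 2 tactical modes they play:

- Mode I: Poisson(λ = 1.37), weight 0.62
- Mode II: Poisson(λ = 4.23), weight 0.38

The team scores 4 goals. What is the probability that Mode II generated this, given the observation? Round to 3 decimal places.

0.761

Posterior ∝ prior × likelihood, so P(k | x) ∝ P(Z=k) f_k(x); normalise over all components.
Component likelihoods at x = 4 goals:
  p_I = e^(−1.37)·1.37^4/4! = 0.0372982
  p_II = e^(−4.23)·4.23^4/4! = 0.194126
Unnormalised posteriors:
  P(Z=I)·p_I = 0.62 × 0.0372982 = 0.0231249
  P(Z=II)·p_II = 0.38 × 0.194126 = 0.073768
Normaliser: 0.0231249 + 0.073768 = 0.0968929
P(Mode II | x) = 0.073768 / 0.0968929 ≈ 0.761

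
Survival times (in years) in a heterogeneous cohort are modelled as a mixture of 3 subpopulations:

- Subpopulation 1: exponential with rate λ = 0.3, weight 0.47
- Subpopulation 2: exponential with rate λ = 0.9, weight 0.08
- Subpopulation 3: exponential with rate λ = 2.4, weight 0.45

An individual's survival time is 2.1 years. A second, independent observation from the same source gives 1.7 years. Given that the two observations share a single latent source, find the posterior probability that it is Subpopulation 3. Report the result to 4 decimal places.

0.0178

Posterior ∝ prior × likelihood, so P(k | x) ∝ w_k f_k(x); normalise over all components.
Since both observations come from the same component, the likelihood for component k is f_k(x₁)·f_k(x₂).
  L_1 = [0.159778] × [0.180149] = 0.0287837
  L_2 = [0.135965] × [0.194882] = 0.0264971
  L_3 = [0.015537] × [0.0405779] = 0.000630459
Multiply by the mixture weights:
  w_1·L_1 = 0.47 × 0.0287837 = 0.0135283
  w_2·L_2 = 0.08 × 0.0264971 = 0.00211977
  w_3·L_3 = 0.45 × 0.000630459 = 0.000283707
Evidence: 0.0135283 + 0.00211977 + 0.000283707 = 0.0159318
P(Subpopulation 3 | x) ≈ 0.0178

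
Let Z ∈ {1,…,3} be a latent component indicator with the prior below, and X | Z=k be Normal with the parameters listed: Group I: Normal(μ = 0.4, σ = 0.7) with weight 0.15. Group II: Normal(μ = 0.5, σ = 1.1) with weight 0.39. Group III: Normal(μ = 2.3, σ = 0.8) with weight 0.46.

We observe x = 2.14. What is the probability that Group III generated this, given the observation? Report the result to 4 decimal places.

0.8168

The responsibility of component k is π_k f_k(x) divided by Σ_j π_j f_j(x).
Normal densities:
  f_I = (1/(0.7·√(2π)))·exp(−(2.14−0.4)²/(2·0.7²)) = 0.569918·exp(-3.08939) = 0.0259482
  f_II = (1/(1.1·√(2π)))·exp(−(2.14−0.5)²/(2·1.1²)) = 0.362675·exp(-1.11140) = 0.119355
  f_III = (1/(0.8·√(2π)))·exp(−(2.14−2.3)²/(2·0.8²)) = 0.498678·exp(-0.02000) = 0.488803
Weight by the priors:
  π_I·f_I = 0.15 × 0.0259482 = 0.00389224
  π_II·f_II = 0.39 × 0.119355 = 0.0465484
  π_III·f_III = 0.46 × 0.488803 = 0.22485
Sum: 0.00389224 + 0.0465484 + 0.22485 = 0.27529
P(Group III | data) = 0.22485 / 0.27529 ≈ 0.8168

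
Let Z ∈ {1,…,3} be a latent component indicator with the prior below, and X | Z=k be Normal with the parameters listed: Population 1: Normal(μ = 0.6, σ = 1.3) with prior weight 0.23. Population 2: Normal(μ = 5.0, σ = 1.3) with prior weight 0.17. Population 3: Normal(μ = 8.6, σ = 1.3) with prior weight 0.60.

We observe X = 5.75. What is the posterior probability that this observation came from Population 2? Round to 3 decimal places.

0.726

By Bayes' theorem, P(k | x) = P(Z=k) f_k(x) / Σ_j P(Z=j) f_j(x).
Evaluate each component's likelihood at the observed value:
  p_1 = 0.000119979
  p_2 = 0.259831
  p_3 = 0.0277531
Prior × likelihood for each component:
  P(Z=1)·p_1 = 0.23 × 0.000119979 = 2.75951e-05
  P(Z=2)·p_2 = 0.17 × 0.259831 = 0.0441713
  P(Z=3)·p_3 = 0.60 × 0.0277531 = 0.0166518
Normaliser: 2.75951e-05 + 0.0441713 + 0.0166518 = 0.0608507
So the posterior for Population 2 is 0.0441713 / 0.0608507 ≈ 0.726.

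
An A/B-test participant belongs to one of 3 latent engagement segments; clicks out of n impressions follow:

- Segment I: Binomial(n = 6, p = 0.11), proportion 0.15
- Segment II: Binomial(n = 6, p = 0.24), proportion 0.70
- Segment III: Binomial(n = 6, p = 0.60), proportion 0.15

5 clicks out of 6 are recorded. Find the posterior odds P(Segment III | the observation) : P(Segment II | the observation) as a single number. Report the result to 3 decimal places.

The posterior odds equal the prior odds times the likelihood ratio: (w_i/w_j)·(f_i(x)/f_j(x)).
Component likelihoods at x = 5 clicks out of 6:
  p_I = C(6,5)·0.11^5·0.89^1 = 6·1.61051e-05·0.89 = 8.60012e-05
  p_II = C(6,5)·0.24^5·0.76^1 = 6·0.000796262·0.76 = 0.00363096
  p_III = C(6,5)·0.60^5·0.40^1 = 6·0.07776·0.4 = 0.186624
0.0279936 / 0.00254167 ≈ 11.014

11.014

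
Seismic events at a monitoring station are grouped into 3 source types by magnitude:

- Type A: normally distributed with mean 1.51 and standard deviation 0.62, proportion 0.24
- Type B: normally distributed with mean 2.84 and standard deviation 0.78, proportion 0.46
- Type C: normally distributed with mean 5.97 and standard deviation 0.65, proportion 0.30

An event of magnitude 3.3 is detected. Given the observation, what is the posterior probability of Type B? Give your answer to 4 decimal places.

0.9879

By Bayes' theorem, P(k | x) = w_k f_k(x) / Σ_j w_j f_j(x).
Component likelihoods at x = 3.3:
  L_A = (1/(0.62·√(2π)))·exp(−(3.3−1.51)²/(2·0.62²)) = 0.643455·exp(-4.16766) = 0.00996609
  L_B = (1/(0.78·√(2π)))·exp(−(3.3−2.84)²/(2·0.78²)) = 0.511464·exp(-0.17390) = 0.429826
  L_C = (1/(0.65·√(2π)))·exp(−(3.3−5.97)²/(2·0.65²)) = 0.613757·exp(-8.43657) = 0.000133058
Weight by the priors:
  w_A·L_A = 0.24 × 0.00996609 = 0.00239186
  w_B·L_B = 0.46 × 0.429826 = 0.19772
  w_C·L_C = 0.30 × 0.000133058 = 3.99175e-05
Evidence: 0.00239186 + 0.19772 + 3.99175e-05 = 0.200152
So the posterior for Type B is 0.19772 / 0.200152 ≈ 0.9879.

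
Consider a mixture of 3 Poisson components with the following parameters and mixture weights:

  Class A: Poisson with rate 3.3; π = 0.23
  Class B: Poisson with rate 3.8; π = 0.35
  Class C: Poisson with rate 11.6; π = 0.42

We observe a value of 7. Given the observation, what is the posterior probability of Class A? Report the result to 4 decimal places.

Posterior ∝ prior × likelihood, so P(k | x) ∝ w_k f_k(x); normalise over all components.
Evaluate each component's likelihood at the observed value:
  f_A = e^(−3.3)·3.3^7/7! = 0.0311886
  f_B = e^(−3.8)·3.8^7/7! = 0.050785
  f_C = e^(−11.6)·11.6^7/7! = 0.0513996
Weight by the priors:
  w_A·f_A = 0.23 × 0.0311886 = 0.00717337
  w_B·f_B = 0.35 × 0.050785 = 0.0177748
  w_C·f_C = 0.42 × 0.0513996 = 0.0215878
Marginal: 0.00717337 + 0.0177748 + 0.0215878 = 0.0465359
P(Class A | the observation) ≈ 0.1541

0.1541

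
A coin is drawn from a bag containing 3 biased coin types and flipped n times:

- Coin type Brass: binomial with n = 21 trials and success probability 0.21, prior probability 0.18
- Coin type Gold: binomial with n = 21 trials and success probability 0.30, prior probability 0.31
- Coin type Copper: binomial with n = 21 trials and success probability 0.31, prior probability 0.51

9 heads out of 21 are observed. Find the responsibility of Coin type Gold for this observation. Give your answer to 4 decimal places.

Apply Bayes' rule: the posterior for each component is proportional to its prior times its likelihood at x.
Evaluate each component's likelihood at the observed value:
  p_Brass = 0.0137957
  p_Gold = 0.0800777
  p_Copper = 0.0905083
Multiply by the mixture weights:
  π_Brass·p_Brass = 0.18 × 0.0137957 = 0.00248322
  π_Gold·p_Gold = 0.31 × 0.0800777 = 0.0248241
  π_Copper·p_Copper = 0.51 × 0.0905083 = 0.0461592
Normaliser: 0.00248322 + 0.0248241 + 0.0461592 = 0.0734665
P(Coin type Gold | data) ≈ 0.3379

0.3379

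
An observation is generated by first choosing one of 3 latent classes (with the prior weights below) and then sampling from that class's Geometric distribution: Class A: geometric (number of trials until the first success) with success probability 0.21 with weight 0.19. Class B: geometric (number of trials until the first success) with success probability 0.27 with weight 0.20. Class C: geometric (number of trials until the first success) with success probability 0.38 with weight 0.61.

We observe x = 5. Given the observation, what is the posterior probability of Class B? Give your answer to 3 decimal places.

0.235

The responsibility of component k is P(Z=k) f_k(x) divided by Σ_j P(Z=j) f_j(x).
Component likelihoods at x = 5:
  f_A = 0.21·(1−0.21)^4 = 0.21·0.389501 = 0.0817952
  f_B = 0.27·(1−0.27)^4 = 0.27·0.283982 = 0.0766753
  f_C = 0.38·(1−0.38)^4 = 0.38·0.147763 = 0.0561501
Weight by the priors:
  P(Z=A)·f_A = 0.19 × 0.0817952 = 0.0155411
  P(Z=B)·f_B = 0.20 × 0.0766753 = 0.0153351
  P(Z=C)·f_C = 0.61 × 0.0561501 = 0.0342515
Marginal: 0.0155411 + 0.0153351 + 0.0342515 = 0.0651277
Responsibility of Class B: 0.0153351 / 0.0651277 ≈ 0.235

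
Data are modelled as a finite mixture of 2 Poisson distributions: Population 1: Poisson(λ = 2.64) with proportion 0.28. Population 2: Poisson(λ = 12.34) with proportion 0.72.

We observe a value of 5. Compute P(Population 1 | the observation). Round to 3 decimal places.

0.740

Apply Bayes' rule: the posterior for each component is proportional to its prior times its likelihood at x.
Component likelihoods at x = 5:
  f_1 = 0.0762607
  f_2 = 0.010428
Multiply by the mixture weights:
  P(Z=1)·f_1 = 0.28 × 0.0762607 = 0.021353
  P(Z=2)·f_2 = 0.72 × 0.010428 = 0.00750815
Sum: 0.021353 + 0.00750815 = 0.0288612
So the posterior for Population 1 is 0.021353 / 0.0288612 ≈ 0.740.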